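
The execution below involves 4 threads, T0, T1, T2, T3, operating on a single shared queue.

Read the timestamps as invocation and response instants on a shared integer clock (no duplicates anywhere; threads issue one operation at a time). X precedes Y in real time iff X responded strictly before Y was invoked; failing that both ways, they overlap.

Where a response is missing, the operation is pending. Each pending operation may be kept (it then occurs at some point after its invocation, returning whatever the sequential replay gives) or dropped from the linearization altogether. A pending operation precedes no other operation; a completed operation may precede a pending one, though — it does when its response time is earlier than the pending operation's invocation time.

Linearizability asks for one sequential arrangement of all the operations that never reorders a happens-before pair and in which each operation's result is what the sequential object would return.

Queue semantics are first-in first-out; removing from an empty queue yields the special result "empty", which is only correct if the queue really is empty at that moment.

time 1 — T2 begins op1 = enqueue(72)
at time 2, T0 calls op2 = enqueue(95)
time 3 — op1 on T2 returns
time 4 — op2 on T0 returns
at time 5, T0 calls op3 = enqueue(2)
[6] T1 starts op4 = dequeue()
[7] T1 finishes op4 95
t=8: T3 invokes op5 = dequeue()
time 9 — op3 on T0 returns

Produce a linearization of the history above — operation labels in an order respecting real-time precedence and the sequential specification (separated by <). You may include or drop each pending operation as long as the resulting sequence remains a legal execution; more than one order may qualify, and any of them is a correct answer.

1. op2 enqueue(95), leaving queue <95>
2. op1 enqueue(72), leaving queue <95,72>
3. op3 enqueue(2), leaving queue <95,72,2>
4. op4 dequeue() → 95, leaving queue <72,2>

op2 < op1 < op3 < op4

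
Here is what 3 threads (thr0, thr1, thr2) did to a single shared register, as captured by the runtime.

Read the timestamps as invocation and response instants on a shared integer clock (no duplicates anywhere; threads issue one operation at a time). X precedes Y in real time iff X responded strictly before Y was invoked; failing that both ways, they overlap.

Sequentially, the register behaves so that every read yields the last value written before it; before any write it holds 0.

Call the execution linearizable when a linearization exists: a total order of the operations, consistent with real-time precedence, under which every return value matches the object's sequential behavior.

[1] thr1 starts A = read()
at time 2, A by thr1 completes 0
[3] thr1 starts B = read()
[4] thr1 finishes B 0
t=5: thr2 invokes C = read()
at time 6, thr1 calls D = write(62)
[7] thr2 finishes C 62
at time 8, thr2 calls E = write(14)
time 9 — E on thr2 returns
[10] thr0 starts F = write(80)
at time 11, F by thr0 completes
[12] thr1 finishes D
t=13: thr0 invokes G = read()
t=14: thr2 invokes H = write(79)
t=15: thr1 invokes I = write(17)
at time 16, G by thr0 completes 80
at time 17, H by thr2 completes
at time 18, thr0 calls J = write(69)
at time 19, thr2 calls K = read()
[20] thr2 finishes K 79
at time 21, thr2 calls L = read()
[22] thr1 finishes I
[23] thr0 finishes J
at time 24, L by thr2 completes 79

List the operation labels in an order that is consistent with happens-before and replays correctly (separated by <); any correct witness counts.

A < B < D < C < E < F < G < H < K < L < I < J

step 1: A read() → 0 — value 0
step 2: B read() → 0 — value 0
step 3: D write(62) — value 62
step 4: C read() → 62 — value 62
step 5: E write(14) — value 14
step 6: F write(80) — value 80
step 7: G read() → 80 — value 80
step 8: H write(79) — value 79
step 9: K read() → 79 — value 79
step 10: L read() → 79 — value 79
step 11: I write(17) — value 17
step 12: J write(69) — value 69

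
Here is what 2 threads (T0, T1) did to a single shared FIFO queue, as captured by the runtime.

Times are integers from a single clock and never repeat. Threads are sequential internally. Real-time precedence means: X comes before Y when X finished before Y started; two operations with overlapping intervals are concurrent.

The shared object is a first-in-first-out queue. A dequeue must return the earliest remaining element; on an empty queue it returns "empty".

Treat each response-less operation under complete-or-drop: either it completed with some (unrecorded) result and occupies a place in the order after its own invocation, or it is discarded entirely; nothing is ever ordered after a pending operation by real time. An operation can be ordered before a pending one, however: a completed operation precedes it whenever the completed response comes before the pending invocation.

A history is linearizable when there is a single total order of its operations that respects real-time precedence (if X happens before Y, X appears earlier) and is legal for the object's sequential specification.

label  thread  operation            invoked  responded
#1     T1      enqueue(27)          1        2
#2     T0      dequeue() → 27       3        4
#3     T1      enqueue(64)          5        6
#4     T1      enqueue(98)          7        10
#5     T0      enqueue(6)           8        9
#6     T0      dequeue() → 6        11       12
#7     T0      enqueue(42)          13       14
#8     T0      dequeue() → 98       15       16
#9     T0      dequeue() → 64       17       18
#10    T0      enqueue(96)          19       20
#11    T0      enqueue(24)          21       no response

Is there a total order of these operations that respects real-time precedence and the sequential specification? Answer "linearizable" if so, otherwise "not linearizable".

not linearizable

the violation lands at event 12, #6's response at time 12: events 1..11 linearize, events 1..12 do not
all 2 real-time-respecting orders fail — 6 completed FIFO queue operations, no legal replay
e.g. #1, #2, #3, #4, #5, #6: illegal at step 6, since #6 dequeue() → 6 cannot apply there
e.g. #1, #2, #3, #5, #4, #6: illegal at step 6, since #6 dequeue() → 6 cannot apply there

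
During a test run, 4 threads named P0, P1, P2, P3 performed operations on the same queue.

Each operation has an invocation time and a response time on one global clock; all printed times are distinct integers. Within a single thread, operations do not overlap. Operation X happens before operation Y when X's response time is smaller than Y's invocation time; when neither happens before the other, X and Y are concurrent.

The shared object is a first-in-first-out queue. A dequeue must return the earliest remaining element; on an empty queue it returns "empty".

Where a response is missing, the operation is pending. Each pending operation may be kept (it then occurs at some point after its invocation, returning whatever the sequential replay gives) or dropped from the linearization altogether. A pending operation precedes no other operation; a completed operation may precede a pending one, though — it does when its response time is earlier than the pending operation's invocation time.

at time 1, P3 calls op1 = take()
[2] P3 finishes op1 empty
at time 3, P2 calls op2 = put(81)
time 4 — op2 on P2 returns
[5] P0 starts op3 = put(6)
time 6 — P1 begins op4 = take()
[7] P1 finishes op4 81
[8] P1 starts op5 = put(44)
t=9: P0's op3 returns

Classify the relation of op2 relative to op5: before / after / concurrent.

op2 spans [3,4], op5 spans [8,…)
resp(op2)=4 < inv(op5)=8

before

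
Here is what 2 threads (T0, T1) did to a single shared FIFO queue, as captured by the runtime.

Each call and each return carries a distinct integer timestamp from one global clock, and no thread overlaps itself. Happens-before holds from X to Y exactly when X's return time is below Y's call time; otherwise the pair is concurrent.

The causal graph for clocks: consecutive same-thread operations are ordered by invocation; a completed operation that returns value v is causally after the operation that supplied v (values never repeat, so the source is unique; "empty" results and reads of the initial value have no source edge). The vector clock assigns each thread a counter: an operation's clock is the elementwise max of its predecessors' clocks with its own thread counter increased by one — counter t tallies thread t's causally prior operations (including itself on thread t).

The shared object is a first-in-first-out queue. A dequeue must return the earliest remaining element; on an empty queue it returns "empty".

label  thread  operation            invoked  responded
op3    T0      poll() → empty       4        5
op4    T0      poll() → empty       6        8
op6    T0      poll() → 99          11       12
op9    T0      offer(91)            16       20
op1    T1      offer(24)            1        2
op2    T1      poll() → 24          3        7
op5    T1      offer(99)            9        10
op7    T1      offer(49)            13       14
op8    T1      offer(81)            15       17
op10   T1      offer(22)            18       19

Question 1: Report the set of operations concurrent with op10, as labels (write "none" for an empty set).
Answer: op9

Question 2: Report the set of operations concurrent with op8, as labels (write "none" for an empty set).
Answer: op9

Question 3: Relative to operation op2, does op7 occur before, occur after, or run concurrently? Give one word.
Answer: after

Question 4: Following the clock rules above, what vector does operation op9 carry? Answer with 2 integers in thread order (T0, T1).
Answer: (4, 3)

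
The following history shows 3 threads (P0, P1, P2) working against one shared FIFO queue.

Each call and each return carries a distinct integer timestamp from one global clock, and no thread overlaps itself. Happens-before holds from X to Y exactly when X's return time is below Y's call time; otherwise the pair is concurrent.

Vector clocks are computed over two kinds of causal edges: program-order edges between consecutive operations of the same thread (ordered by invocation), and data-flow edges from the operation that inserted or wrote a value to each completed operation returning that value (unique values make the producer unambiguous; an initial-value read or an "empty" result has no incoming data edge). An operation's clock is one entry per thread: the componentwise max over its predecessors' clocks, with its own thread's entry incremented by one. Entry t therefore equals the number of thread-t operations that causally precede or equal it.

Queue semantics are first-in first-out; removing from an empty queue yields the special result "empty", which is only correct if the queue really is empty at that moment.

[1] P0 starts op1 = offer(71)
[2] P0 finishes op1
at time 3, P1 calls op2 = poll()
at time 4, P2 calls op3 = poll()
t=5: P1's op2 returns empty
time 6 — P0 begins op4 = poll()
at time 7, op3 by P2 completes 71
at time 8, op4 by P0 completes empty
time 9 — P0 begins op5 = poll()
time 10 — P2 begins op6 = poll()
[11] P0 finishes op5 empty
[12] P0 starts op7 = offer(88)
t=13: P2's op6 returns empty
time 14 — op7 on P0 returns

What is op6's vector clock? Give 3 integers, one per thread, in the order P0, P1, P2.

op2 (invocation 3): nothing precedes it; P1's component alone gives (0, 1, 0)
op1 (invocation 1): nothing precedes it; P0's component alone gives (1, 0, 0)
from VC(op1)=(1, 0, 0), op3 (invoked 4) maxes components and bumps P2 → (1, 0, 1)
from VC(op1)=(1, 0, 0), op4 (invoked 6) maxes components and bumps P0 → (2, 0, 0)
from VC(op3)=(1, 0, 1), op6 (invoked 10) maxes components and bumps P2 → (1, 0, 2)
from VC(op4)=(2, 0, 0), op5 (invoked 9) maxes components and bumps P0 → (3, 0, 0)
from VC(op5)=(3, 0, 0), op7 (invoked 12) maxes components and bumps P0 → (4, 0, 0)
target: VC(op6) = (1, 0, 2)

(1, 0, 2)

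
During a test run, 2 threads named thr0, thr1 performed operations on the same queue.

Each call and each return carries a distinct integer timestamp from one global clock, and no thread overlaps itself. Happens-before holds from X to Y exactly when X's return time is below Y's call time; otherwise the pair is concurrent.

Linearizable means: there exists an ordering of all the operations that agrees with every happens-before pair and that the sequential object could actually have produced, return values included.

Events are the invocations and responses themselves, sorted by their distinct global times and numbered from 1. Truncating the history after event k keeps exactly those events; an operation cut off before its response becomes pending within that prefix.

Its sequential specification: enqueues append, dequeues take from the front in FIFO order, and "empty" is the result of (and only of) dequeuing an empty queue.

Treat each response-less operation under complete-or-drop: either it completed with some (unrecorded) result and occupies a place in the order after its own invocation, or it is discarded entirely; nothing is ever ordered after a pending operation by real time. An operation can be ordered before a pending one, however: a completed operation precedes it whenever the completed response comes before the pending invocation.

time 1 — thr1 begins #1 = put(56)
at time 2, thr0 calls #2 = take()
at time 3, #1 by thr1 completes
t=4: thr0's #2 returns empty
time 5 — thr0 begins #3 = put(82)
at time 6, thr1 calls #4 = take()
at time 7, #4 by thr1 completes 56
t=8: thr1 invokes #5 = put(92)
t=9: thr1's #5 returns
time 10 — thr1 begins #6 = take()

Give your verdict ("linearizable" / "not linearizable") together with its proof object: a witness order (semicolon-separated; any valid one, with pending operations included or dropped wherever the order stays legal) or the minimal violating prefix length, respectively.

linearizable — witness: #2; #1; #3; #4; #5

after step 1 (#2 take() → empty): queue <>
after step 2 (#1 put(56)): queue <56>
after step 3 (#3 put(82) (pending, included)): queue <56,82>
after step 4 (#4 take() → 56): queue <82>
after step 5 (#5 put(92)): queue <82,92>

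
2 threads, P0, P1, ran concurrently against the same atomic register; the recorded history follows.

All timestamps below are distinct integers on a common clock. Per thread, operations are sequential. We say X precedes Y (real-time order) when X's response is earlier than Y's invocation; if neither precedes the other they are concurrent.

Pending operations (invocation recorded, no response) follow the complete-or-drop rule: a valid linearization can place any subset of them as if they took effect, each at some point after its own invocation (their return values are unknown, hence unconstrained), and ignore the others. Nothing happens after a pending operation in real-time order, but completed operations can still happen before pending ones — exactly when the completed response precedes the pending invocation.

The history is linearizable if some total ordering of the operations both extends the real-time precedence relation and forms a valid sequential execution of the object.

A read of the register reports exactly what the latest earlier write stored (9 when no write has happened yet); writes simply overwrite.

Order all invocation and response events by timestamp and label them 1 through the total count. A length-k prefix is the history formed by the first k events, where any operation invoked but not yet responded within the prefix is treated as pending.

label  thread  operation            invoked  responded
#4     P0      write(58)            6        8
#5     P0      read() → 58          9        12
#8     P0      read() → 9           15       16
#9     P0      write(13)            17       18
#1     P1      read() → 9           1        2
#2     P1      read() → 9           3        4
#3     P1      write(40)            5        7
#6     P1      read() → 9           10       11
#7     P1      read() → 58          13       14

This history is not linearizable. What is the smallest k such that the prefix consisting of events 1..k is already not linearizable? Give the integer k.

11

one valid order for events 1..10 is #1, #2, #3, #4:
step 1: #1 read() → 9 — value 9
step 2: #2 read() → 9 — value 9
step 3: #3 write(40) — value 40
step 4: #4 write(58) — value 58
event 11 — #6's response, time 11 — after it, nothing linearizes
every completion of the 1 pending operation (#5) was checked; none linearizes
take #1, #2, #3, #4, #6 (pending dropped): step 5 already fails, because #6 read() → 9 cannot occur there
take #1, #2, #4, #3, #6 (pending dropped): step 5 already fails, because #6 read() → 9 cannot occur there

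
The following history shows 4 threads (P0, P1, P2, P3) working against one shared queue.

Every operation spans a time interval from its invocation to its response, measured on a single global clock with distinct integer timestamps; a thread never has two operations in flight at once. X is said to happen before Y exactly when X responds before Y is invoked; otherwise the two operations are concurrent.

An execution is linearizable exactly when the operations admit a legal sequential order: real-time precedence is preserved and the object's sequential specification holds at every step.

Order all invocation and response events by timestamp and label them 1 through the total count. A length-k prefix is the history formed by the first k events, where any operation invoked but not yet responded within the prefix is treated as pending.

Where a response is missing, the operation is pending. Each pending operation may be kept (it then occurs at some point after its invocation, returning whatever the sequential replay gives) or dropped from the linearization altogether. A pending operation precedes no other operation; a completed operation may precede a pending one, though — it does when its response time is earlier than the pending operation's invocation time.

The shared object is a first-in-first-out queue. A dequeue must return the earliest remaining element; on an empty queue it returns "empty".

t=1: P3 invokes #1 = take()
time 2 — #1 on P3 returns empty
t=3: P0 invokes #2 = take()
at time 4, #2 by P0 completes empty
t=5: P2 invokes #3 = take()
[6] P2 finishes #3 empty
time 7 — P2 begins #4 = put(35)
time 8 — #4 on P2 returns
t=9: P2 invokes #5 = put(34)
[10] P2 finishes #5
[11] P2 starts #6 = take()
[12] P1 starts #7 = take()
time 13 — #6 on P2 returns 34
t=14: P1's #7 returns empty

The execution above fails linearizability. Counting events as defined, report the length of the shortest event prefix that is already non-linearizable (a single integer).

events 1..13 are linearizable, e.g. via #1, #2, #3, #4, #5, #7, #6:
step 1: #1 take() → empty — queue <>
step 2: #2 take() → empty — queue <>
step 3: #3 take() → empty — queue <>
step 4: #4 put(35) — queue <35>
step 5: #5 put(34) — queue <35,34>
step 6: #7 take() (pending, included) — queue <34>
step 7: #6 take() → 34 — queue <>
at event 14 (#7's time-14 response) nothing linearizes any more
e.g. #1, #2, #3, #4, #5, #6, #7: illegal at step 6, since #6 take() → 34 cannot apply there
e.g. #1, #2, #3, #4, #5, #7, #6: illegal at step 6, since #7 take() → empty cannot apply there

14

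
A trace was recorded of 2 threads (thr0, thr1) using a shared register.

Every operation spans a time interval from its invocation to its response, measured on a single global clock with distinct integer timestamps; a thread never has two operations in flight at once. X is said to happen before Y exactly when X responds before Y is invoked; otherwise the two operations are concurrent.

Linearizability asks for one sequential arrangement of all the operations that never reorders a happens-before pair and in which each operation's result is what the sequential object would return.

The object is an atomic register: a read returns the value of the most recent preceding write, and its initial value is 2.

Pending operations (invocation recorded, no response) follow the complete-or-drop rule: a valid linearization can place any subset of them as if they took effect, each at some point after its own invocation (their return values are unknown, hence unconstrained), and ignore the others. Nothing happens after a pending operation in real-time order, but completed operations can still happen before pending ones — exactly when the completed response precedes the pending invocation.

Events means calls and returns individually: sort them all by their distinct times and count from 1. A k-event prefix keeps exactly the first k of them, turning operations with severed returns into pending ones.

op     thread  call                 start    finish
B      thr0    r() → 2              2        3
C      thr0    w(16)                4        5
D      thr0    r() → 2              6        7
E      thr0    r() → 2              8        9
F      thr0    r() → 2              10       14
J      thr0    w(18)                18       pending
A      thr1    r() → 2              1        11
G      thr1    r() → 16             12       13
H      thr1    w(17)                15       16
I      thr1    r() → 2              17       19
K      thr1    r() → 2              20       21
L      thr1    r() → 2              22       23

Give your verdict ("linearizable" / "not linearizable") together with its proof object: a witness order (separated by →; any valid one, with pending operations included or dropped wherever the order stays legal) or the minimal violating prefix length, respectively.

through event 6 a valid linearization exists; event 7 (D responding at time 7) ends that
one real-time candidate order over the 3 completed operations — the register replay rejects it
including or dropping the 1 pending operation (A) in any combination fails
sample order B, C, D (pending dropped) stalls at step 3 — D r() → 2 has no legal effect

not linearizable — minimal violating prefix: 7 events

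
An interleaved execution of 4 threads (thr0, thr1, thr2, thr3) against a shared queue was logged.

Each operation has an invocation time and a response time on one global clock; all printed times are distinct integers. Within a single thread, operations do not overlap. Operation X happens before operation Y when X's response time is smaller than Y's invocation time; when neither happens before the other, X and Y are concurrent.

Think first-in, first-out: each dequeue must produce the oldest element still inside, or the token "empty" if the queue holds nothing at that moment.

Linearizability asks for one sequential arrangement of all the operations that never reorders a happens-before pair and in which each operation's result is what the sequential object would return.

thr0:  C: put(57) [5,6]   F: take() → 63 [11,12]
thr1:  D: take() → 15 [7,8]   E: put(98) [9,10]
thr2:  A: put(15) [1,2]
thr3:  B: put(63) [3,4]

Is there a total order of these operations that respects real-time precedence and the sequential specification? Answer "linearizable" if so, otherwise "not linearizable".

witness order: A, B, C, D, E, F
1. A put(15), leaving queue <15>
2. B put(63), leaving queue <15,63>
3. C put(57), leaving queue <15,63,57>
4. D take() → 15, leaving queue <63,57>
5. E put(98), leaving queue <63,57,98>
6. F take() → 63, leaving queue <57,98>

linearizable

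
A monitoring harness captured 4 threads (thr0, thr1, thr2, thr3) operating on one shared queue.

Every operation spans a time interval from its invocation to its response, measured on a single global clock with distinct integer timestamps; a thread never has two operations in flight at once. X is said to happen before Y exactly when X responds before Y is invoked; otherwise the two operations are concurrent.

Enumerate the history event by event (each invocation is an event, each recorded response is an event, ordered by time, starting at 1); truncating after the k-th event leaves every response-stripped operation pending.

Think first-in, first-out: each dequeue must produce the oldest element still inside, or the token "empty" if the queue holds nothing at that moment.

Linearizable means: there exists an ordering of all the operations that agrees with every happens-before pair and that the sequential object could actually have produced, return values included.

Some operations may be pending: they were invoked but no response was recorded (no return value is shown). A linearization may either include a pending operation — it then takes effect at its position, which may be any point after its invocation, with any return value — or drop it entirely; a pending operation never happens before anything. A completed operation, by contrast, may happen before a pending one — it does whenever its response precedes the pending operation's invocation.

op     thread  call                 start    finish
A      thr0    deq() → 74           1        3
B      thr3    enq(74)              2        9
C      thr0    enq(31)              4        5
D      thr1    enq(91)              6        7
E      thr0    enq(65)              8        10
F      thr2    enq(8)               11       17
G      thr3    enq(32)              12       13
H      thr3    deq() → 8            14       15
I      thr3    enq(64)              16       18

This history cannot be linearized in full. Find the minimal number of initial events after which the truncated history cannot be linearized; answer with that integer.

15

events 1..14 are linearizable; a witness order is B, A, C, D, E, F, G:
after step 1 (B enq(74)): queue <74>
after step 2 (A deq() → 74): queue <>
after step 3 (C enq(31)): queue <31>
after step 4 (D enq(91)): queue <31,91>
after step 5 (E enq(65)): queue <31,91,65>
after step 6 (F enq(8) (pending, included)): queue <31,91,65,8>
after step 7 (G enq(32)): queue <31,91,65,8,32>
event 15 — H's response, time 15 — after it, nothing linearizes
include/drop combinations of the 1 pending operation (F) were all tried; none helps
one such order, A, B, C, D, E, G, H (pending dropped), breaks at step 1 where A deq() → 74 is illegal
one such order, A, C, B, D, E, G, H (pending dropped), breaks at step 1 where A deq() → 74 is illegal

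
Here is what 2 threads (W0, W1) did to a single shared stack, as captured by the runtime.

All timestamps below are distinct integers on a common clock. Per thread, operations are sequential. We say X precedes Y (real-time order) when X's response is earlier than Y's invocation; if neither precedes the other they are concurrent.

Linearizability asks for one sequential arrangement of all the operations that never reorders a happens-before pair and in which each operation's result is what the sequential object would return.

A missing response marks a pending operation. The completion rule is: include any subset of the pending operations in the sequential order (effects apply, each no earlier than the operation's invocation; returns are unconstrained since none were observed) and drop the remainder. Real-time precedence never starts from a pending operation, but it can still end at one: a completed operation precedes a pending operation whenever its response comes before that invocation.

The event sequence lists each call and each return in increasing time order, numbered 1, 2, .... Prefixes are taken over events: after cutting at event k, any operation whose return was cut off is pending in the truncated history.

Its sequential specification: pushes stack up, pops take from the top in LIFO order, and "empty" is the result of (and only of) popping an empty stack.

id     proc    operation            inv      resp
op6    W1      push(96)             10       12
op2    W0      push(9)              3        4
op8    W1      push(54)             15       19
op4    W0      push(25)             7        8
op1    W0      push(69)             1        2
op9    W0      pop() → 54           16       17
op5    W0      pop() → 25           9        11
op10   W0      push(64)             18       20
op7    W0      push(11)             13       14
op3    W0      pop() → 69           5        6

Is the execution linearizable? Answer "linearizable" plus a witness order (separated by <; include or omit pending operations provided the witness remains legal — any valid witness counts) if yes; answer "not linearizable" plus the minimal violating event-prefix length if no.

not linearizable — minimal violating prefix: 6 events

already the first 6 events (up to op3's response at time 6) admit no linearization; the first 5 still do
the sole real-time-consistent order of 3 completed operations fails the stack replay
for example op1, op2, op3 fails at step 3: op3 pop() → 69 is not legal there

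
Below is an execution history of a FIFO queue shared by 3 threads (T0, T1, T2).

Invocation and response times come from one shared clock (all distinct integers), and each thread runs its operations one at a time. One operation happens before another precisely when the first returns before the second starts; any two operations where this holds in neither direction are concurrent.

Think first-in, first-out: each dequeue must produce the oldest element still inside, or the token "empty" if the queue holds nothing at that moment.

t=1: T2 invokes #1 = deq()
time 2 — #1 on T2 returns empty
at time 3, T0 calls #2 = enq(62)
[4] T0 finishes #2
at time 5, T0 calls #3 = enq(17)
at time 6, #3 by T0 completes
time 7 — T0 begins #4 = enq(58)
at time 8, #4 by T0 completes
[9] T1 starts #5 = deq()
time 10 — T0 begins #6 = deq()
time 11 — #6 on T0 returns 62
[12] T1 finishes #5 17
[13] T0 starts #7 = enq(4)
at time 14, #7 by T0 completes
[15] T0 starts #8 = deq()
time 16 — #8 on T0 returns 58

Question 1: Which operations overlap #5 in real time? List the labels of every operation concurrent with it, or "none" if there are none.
Answer: #6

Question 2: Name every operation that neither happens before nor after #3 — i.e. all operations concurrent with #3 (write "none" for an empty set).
Answer: none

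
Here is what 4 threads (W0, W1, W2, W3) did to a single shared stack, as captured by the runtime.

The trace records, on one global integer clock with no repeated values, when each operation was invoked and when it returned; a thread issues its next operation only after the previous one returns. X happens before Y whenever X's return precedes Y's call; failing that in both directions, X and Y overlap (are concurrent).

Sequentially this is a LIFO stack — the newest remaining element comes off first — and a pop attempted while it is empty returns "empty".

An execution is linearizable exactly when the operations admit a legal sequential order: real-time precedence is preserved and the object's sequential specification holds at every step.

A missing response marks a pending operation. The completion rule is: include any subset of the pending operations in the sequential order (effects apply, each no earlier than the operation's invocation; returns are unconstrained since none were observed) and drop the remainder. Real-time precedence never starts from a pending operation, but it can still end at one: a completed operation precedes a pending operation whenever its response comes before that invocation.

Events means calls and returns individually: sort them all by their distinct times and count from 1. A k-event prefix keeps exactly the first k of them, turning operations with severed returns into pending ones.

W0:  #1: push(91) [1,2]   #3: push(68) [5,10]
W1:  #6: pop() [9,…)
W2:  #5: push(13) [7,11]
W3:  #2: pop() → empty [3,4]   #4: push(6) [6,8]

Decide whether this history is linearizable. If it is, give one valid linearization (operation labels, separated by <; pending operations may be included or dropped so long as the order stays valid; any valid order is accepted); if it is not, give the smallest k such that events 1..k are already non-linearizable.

not linearizable — minimal violating prefix: 4 events

the violation lands at event 4, #2's response at time 4: events 1..3 linearize, events 1..4 do not
the sole real-time-consistent order of 2 completed operations fails the stack replay
take #1, #2: step 2 already fails, because #2 pop() → empty cannot occur there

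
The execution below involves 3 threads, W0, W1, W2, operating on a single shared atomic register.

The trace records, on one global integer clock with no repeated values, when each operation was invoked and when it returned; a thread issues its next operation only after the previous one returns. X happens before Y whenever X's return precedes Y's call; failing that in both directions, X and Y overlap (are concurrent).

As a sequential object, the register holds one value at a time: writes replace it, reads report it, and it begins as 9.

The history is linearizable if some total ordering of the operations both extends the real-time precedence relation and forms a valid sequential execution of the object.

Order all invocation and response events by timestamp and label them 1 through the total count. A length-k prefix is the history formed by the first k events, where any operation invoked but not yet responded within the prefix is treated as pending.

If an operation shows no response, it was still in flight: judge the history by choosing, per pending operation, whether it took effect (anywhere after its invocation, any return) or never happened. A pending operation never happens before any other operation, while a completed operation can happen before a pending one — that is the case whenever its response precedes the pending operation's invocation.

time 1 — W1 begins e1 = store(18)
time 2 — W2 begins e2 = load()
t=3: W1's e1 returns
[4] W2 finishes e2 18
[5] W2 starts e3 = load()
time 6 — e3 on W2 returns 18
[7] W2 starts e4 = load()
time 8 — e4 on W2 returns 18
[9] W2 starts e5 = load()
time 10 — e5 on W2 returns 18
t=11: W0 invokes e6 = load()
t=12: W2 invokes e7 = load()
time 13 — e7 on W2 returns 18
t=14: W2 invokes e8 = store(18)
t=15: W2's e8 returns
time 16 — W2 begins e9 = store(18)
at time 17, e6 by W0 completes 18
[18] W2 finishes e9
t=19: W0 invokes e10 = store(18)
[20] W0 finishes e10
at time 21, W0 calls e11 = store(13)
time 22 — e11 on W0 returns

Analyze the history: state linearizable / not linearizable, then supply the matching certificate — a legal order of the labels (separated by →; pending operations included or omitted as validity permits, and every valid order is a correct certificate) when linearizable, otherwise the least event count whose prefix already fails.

step 1: e1 store(18) — value 18
step 2: e2 load() → 18 — value 18
step 3: e3 load() → 18 — value 18
step 4: e4 load() → 18 — value 18
step 5: e5 load() → 18 — value 18
step 6: e6 load() → 18 — value 18
step 7: e7 load() → 18 — value 18
step 8: e8 store(18) — value 18
step 9: e9 store(18) — value 18
step 10: e10 store(18) — value 18
step 11: e11 store(13) — value 13

linearizable — witness: e1 → e2 → e3 → e4 → e5 → e6 → e7 → e8 → e9 → e10 → e11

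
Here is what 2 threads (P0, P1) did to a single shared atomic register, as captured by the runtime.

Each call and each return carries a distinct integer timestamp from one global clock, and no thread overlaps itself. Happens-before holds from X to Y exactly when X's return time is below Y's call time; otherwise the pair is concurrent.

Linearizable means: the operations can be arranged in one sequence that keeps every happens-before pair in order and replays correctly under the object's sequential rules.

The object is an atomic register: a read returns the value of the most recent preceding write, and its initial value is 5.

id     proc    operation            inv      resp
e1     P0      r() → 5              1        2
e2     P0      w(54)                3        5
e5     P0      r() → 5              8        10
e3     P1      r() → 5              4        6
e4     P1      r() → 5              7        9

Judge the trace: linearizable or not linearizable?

not linearizable

already the first 9 events (up to e4's response at time 9) admit no linearization; the first 8 still do
2 orders of the 4 completed atomic register ops respect real time; none is legal
no escape via the 1 pending operation (e5): every completion choice fails
one such order, e1, e2, e3, e4 (pending dropped), breaks at step 3 where e3 r() → 5 is illegal
one such order, e1, e3, e2, e4 (pending dropped), breaks at step 4 where e4 r() → 5 is illegal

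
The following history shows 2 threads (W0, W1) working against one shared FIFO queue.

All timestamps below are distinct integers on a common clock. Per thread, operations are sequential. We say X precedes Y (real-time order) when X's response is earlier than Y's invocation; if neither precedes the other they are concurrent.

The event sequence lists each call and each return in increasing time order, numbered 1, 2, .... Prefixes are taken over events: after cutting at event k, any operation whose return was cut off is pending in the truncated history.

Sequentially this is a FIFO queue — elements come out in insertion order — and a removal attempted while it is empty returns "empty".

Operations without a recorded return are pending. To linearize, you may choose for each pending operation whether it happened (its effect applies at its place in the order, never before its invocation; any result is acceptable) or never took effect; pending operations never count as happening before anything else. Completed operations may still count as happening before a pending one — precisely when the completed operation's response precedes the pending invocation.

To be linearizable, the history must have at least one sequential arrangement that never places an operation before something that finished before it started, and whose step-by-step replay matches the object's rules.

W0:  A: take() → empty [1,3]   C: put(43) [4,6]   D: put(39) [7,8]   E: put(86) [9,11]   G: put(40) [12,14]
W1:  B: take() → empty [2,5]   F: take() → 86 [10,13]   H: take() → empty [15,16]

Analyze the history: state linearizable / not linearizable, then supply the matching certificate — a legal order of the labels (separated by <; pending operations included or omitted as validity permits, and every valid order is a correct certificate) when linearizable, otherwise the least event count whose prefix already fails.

not linearizable — minimal violating prefix: 13 events

events 1..12 are fine; event 13 — the response of F at time 13 — makes the prefix non-linearizable
real-time-consistent orders of the 6 completed operations: 6 — all fail the FIFO queue replay
no completion choice of the 1 pending operation (G) rescues it — every subset was tried
for example A, B, C, D, E, F (pending dropped) fails at step 6: F take() → 86 is not legal there
for example A, B, C, D, F, E (pending dropped) fails at step 5: F take() → 86 is not legal there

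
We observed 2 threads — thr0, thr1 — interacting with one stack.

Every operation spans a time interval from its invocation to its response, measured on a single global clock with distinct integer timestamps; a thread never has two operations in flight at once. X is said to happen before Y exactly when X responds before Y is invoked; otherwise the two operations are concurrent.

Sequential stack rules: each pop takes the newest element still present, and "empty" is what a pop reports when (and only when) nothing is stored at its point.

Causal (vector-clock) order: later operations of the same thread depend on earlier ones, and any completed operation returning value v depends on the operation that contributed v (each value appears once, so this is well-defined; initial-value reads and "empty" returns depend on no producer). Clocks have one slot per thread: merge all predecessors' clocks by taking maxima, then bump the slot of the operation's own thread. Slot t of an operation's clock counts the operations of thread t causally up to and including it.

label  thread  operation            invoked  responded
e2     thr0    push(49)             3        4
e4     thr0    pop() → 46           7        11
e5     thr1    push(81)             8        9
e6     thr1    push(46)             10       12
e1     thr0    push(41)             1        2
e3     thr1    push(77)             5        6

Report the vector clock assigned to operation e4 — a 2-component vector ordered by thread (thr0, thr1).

no predecessors for e3 (invoked 5): thr1 increments from zero → (0, 1)
no predecessors for e1 (invoked 1): thr0 increments from zero → (1, 0)
e5 (invocation 8): componentwise max over VC(e3)=(0, 1), +1 at thr1, giving (0, 2)
e2 (invocation 3): componentwise max over VC(e1)=(1, 0), +1 at thr0, giving (2, 0)
e6 (invocation 10): componentwise max over VC(e5)=(0, 2), +1 at thr1, giving (0, 3)
e4 (invocation 7): componentwise max over VC(e2)=(2, 0), VC(e6)=(0, 3), +1 at thr0, giving (3, 3)
target: VC(e4) = (3, 3)

(3, 3)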